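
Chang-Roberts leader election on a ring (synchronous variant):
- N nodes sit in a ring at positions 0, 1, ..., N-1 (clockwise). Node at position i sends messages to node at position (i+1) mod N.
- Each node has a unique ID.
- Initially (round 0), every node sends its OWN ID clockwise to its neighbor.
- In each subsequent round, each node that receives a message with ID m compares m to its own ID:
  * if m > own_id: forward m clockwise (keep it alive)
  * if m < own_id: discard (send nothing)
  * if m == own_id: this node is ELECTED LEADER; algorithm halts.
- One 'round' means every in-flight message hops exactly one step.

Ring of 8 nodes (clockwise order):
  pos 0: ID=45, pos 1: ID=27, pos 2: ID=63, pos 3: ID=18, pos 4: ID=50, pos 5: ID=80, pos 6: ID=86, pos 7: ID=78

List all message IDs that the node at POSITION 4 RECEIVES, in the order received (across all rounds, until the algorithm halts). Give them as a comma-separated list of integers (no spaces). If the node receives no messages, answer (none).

Round 1: pos1(id27) recv 45: fwd; pos2(id63) recv 27: drop; pos3(id18) recv 63: fwd; pos4(id50) recv 18: drop; pos5(id80) recv 50: drop; pos6(id86) recv 80: drop; pos7(id78) recv 86: fwd; pos0(id45) recv 78: fwd
Round 2: pos2(id63) recv 45: drop; pos4(id50) recv 63: fwd; pos0(id45) recv 86: fwd; pos1(id27) recv 78: fwd
Round 3: pos5(id80) recv 63: drop; pos1(id27) recv 86: fwd; pos2(id63) recv 78: fwd
Round 4: pos2(id63) recv 86: fwd; pos3(id18) recv 78: fwd
Round 5: pos3(id18) recv 86: fwd; pos4(id50) recv 78: fwd
Round 6: pos4(id50) recv 86: fwd; pos5(id80) recv 78: drop
Round 7: pos5(id80) recv 86: fwd
Round 8: pos6(id86) recv 86: ELECTED

Answer: 18,63,78,86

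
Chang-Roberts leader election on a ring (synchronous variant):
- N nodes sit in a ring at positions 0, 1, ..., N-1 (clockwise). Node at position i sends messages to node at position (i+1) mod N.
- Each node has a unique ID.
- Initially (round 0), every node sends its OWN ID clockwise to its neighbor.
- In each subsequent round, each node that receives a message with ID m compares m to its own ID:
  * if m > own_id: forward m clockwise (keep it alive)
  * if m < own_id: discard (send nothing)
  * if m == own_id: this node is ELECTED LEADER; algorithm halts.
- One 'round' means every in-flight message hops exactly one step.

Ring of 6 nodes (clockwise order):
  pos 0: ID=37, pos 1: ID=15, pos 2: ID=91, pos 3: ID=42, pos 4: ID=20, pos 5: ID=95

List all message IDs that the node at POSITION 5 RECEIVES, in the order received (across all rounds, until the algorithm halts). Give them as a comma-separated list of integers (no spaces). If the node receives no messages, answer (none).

Round 1: pos1(id15) recv 37: fwd; pos2(id91) recv 15: drop; pos3(id42) recv 91: fwd; pos4(id20) recv 42: fwd; pos5(id95) recv 20: drop; pos0(id37) recv 95: fwd
Round 2: pos2(id91) recv 37: drop; pos4(id20) recv 91: fwd; pos5(id95) recv 42: drop; pos1(id15) recv 95: fwd
Round 3: pos5(id95) recv 91: drop; pos2(id91) recv 95: fwd
Round 4: pos3(id42) recv 95: fwd
Round 5: pos4(id20) recv 95: fwd
Round 6: pos5(id95) recv 95: ELECTED

Answer: 20,42,91,95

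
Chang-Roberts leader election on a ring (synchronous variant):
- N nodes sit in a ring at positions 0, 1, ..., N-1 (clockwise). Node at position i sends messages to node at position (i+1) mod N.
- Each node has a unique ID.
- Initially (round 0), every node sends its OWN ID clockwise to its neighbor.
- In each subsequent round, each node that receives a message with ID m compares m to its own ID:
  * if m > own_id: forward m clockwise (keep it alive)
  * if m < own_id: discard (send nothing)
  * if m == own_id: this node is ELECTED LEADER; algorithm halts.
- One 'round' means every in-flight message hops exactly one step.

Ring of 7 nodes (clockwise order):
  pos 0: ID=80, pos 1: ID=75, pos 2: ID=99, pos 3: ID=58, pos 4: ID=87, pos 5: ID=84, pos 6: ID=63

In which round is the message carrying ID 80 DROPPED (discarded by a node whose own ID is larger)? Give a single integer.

Answer: 2

Derivation:
Round 1: pos1(id75) recv 80: fwd; pos2(id99) recv 75: drop; pos3(id58) recv 99: fwd; pos4(id87) recv 58: drop; pos5(id84) recv 87: fwd; pos6(id63) recv 84: fwd; pos0(id80) recv 63: drop
Round 2: pos2(id99) recv 80: drop; pos4(id87) recv 99: fwd; pos6(id63) recv 87: fwd; pos0(id80) recv 84: fwd
Round 3: pos5(id84) recv 99: fwd; pos0(id80) recv 87: fwd; pos1(id75) recv 84: fwd
Round 4: pos6(id63) recv 99: fwd; pos1(id75) recv 87: fwd; pos2(id99) recv 84: drop
Round 5: pos0(id80) recv 99: fwd; pos2(id99) recv 87: drop
Round 6: pos1(id75) recv 99: fwd
Round 7: pos2(id99) recv 99: ELECTED
Message ID 80 originates at pos 0; dropped at pos 2 in round 2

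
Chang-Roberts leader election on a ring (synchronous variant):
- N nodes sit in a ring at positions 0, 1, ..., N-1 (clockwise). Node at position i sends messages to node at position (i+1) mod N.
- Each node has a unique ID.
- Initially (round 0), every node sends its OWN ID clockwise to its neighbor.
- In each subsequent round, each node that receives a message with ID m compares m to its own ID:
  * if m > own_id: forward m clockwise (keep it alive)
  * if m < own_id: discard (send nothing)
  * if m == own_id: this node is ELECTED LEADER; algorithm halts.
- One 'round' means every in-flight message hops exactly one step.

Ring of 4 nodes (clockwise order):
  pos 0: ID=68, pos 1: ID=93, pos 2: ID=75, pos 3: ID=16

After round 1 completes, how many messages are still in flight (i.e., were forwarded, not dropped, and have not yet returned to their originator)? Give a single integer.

Answer: 2

Derivation:
Round 1: pos1(id93) recv 68: drop; pos2(id75) recv 93: fwd; pos3(id16) recv 75: fwd; pos0(id68) recv 16: drop
After round 1: 2 messages still in flight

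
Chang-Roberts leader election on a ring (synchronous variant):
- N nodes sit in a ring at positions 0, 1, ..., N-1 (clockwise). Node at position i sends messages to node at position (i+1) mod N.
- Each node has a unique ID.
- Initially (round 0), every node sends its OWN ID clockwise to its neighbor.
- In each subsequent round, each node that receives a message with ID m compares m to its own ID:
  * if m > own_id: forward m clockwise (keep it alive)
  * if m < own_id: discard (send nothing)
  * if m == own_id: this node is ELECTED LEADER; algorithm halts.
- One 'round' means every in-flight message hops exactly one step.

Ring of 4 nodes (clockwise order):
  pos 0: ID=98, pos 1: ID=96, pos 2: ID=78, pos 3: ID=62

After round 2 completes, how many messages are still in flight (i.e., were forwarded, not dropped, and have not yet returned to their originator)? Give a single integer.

Round 1: pos1(id96) recv 98: fwd; pos2(id78) recv 96: fwd; pos3(id62) recv 78: fwd; pos0(id98) recv 62: drop
Round 2: pos2(id78) recv 98: fwd; pos3(id62) recv 96: fwd; pos0(id98) recv 78: drop
After round 2: 2 messages still in flight

Answer: 2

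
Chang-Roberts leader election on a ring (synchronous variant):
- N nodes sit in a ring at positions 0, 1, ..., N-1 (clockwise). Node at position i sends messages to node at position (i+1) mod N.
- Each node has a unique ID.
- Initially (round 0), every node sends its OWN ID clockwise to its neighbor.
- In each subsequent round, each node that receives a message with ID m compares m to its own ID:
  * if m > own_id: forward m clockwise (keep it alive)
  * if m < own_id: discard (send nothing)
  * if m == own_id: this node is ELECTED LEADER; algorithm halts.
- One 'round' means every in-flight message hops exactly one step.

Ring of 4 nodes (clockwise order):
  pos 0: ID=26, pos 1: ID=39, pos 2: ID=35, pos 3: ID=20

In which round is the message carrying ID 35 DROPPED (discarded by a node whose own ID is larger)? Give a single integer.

Answer: 3

Derivation:
Round 1: pos1(id39) recv 26: drop; pos2(id35) recv 39: fwd; pos3(id20) recv 35: fwd; pos0(id26) recv 20: drop
Round 2: pos3(id20) recv 39: fwd; pos0(id26) recv 35: fwd
Round 3: pos0(id26) recv 39: fwd; pos1(id39) recv 35: drop
Round 4: pos1(id39) recv 39: ELECTED
Message ID 35 originates at pos 2; dropped at pos 1 in round 3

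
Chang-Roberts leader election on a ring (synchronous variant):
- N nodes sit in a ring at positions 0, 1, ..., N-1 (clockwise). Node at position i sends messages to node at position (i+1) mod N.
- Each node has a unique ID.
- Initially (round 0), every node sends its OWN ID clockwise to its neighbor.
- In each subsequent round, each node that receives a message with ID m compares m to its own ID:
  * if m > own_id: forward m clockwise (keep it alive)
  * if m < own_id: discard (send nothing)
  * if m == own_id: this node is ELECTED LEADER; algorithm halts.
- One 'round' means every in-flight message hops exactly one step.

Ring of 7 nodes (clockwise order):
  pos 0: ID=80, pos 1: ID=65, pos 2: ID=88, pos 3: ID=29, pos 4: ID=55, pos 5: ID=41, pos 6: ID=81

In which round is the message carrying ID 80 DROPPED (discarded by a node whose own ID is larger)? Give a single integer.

Round 1: pos1(id65) recv 80: fwd; pos2(id88) recv 65: drop; pos3(id29) recv 88: fwd; pos4(id55) recv 29: drop; pos5(id41) recv 55: fwd; pos6(id81) recv 41: drop; pos0(id80) recv 81: fwd
Round 2: pos2(id88) recv 80: drop; pos4(id55) recv 88: fwd; pos6(id81) recv 55: drop; pos1(id65) recv 81: fwd
Round 3: pos5(id41) recv 88: fwd; pos2(id88) recv 81: drop
Round 4: pos6(id81) recv 88: fwd
Round 5: pos0(id80) recv 88: fwd
Round 6: pos1(id65) recv 88: fwd
Round 7: pos2(id88) recv 88: ELECTED
Message ID 80 originates at pos 0; dropped at pos 2 in round 2

Answer: 2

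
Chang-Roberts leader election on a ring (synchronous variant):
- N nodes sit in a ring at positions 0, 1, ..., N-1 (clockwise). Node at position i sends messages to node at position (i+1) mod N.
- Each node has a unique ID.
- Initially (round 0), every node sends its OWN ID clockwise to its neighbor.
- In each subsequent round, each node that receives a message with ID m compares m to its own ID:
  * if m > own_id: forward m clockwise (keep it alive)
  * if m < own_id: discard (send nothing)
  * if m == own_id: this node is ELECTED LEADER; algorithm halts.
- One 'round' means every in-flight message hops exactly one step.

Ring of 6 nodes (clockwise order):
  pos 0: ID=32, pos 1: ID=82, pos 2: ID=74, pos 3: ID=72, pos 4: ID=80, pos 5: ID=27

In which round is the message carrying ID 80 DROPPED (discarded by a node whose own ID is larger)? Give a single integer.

Answer: 3

Derivation:
Round 1: pos1(id82) recv 32: drop; pos2(id74) recv 82: fwd; pos3(id72) recv 74: fwd; pos4(id80) recv 72: drop; pos5(id27) recv 80: fwd; pos0(id32) recv 27: drop
Round 2: pos3(id72) recv 82: fwd; pos4(id80) recv 74: drop; pos0(id32) recv 80: fwd
Round 3: pos4(id80) recv 82: fwd; pos1(id82) recv 80: drop
Round 4: pos5(id27) recv 82: fwd
Round 5: pos0(id32) recv 82: fwd
Round 6: pos1(id82) recv 82: ELECTED
Message ID 80 originates at pos 4; dropped at pos 1 in round 3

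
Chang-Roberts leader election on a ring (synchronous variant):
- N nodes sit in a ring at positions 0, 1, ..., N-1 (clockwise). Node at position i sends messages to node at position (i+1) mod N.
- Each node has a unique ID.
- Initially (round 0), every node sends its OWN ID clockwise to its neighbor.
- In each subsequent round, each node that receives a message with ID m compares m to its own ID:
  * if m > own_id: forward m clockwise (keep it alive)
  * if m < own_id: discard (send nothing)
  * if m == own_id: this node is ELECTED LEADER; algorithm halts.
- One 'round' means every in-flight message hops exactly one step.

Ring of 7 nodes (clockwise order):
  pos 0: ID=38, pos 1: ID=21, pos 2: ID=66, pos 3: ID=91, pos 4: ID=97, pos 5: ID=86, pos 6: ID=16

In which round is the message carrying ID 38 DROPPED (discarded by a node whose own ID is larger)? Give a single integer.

Round 1: pos1(id21) recv 38: fwd; pos2(id66) recv 21: drop; pos3(id91) recv 66: drop; pos4(id97) recv 91: drop; pos5(id86) recv 97: fwd; pos6(id16) recv 86: fwd; pos0(id38) recv 16: drop
Round 2: pos2(id66) recv 38: drop; pos6(id16) recv 97: fwd; pos0(id38) recv 86: fwd
Round 3: pos0(id38) recv 97: fwd; pos1(id21) recv 86: fwd
Round 4: pos1(id21) recv 97: fwd; pos2(id66) recv 86: fwd
Round 5: pos2(id66) recv 97: fwd; pos3(id91) recv 86: drop
Round 6: pos3(id91) recv 97: fwd
Round 7: pos4(id97) recv 97: ELECTED
Message ID 38 originates at pos 0; dropped at pos 2 in round 2

Answer: 2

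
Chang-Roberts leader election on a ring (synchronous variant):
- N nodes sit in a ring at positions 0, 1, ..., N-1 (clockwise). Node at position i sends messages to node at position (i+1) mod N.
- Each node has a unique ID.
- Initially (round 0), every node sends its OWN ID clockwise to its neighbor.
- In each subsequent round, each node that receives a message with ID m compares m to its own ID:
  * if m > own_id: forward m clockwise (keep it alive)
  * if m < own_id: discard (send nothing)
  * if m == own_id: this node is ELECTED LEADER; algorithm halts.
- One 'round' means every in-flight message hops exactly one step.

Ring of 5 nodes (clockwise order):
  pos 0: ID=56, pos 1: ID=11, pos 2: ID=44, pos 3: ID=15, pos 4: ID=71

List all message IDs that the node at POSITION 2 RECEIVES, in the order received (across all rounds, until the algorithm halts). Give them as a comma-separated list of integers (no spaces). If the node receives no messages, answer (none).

Round 1: pos1(id11) recv 56: fwd; pos2(id44) recv 11: drop; pos3(id15) recv 44: fwd; pos4(id71) recv 15: drop; pos0(id56) recv 71: fwd
Round 2: pos2(id44) recv 56: fwd; pos4(id71) recv 44: drop; pos1(id11) recv 71: fwd
Round 3: pos3(id15) recv 56: fwd; pos2(id44) recv 71: fwd
Round 4: pos4(id71) recv 56: drop; pos3(id15) recv 71: fwd
Round 5: pos4(id71) recv 71: ELECTED

Answer: 11,56,71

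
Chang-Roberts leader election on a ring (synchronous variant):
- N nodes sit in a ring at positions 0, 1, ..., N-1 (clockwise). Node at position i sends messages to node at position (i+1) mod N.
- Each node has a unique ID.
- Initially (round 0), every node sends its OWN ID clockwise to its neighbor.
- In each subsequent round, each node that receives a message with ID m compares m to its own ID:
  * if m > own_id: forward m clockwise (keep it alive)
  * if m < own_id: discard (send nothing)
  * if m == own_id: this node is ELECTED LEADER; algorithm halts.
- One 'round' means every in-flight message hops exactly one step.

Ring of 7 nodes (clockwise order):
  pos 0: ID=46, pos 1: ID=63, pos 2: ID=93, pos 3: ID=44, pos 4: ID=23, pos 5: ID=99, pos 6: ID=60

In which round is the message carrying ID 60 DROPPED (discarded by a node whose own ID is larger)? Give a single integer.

Answer: 2

Derivation:
Round 1: pos1(id63) recv 46: drop; pos2(id93) recv 63: drop; pos3(id44) recv 93: fwd; pos4(id23) recv 44: fwd; pos5(id99) recv 23: drop; pos6(id60) recv 99: fwd; pos0(id46) recv 60: fwd
Round 2: pos4(id23) recv 93: fwd; pos5(id99) recv 44: drop; pos0(id46) recv 99: fwd; pos1(id63) recv 60: drop
Round 3: pos5(id99) recv 93: drop; pos1(id63) recv 99: fwd
Round 4: pos2(id93) recv 99: fwd
Round 5: pos3(id44) recv 99: fwd
Round 6: pos4(id23) recv 99: fwd
Round 7: pos5(id99) recv 99: ELECTED
Message ID 60 originates at pos 6; dropped at pos 1 in round 2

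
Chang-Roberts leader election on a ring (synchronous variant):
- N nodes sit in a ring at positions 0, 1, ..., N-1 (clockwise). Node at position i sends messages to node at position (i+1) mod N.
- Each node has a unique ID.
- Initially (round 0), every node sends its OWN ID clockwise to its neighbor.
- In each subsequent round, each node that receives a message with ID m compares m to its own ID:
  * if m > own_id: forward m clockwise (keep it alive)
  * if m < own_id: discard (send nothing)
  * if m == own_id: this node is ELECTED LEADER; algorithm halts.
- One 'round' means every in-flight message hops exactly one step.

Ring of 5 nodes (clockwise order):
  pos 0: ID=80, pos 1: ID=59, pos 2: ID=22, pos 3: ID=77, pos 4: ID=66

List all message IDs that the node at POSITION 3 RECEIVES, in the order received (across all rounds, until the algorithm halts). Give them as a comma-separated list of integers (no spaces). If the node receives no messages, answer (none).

Round 1: pos1(id59) recv 80: fwd; pos2(id22) recv 59: fwd; pos3(id77) recv 22: drop; pos4(id66) recv 77: fwd; pos0(id80) recv 66: drop
Round 2: pos2(id22) recv 80: fwd; pos3(id77) recv 59: drop; pos0(id80) recv 77: drop
Round 3: pos3(id77) recv 80: fwd
Round 4: pos4(id66) recv 80: fwd
Round 5: pos0(id80) recv 80: ELECTED

Answer: 22,59,80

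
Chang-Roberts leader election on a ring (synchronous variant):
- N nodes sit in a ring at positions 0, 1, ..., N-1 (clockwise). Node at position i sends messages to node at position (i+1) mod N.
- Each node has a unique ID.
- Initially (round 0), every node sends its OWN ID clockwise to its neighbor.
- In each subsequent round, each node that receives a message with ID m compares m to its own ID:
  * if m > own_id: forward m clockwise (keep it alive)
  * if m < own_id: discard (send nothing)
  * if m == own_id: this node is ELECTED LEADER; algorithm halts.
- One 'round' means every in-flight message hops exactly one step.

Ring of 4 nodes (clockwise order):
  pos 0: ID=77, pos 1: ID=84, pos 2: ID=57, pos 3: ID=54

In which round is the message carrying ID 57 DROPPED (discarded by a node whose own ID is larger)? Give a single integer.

Answer: 2

Derivation:
Round 1: pos1(id84) recv 77: drop; pos2(id57) recv 84: fwd; pos3(id54) recv 57: fwd; pos0(id77) recv 54: drop
Round 2: pos3(id54) recv 84: fwd; pos0(id77) recv 57: drop
Round 3: pos0(id77) recv 84: fwd
Round 4: pos1(id84) recv 84: ELECTED
Message ID 57 originates at pos 2; dropped at pos 0 in round 2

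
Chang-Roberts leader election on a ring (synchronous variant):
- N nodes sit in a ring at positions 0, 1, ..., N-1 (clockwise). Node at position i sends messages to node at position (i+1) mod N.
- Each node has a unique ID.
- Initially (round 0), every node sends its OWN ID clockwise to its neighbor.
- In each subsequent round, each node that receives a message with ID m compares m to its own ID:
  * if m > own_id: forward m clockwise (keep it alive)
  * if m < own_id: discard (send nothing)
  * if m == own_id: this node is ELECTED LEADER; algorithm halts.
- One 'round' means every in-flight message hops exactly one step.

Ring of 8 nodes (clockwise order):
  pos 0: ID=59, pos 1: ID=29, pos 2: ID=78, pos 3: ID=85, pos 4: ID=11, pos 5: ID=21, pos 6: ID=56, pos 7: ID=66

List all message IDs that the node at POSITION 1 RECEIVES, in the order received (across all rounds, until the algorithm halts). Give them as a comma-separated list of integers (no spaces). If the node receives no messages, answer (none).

Round 1: pos1(id29) recv 59: fwd; pos2(id78) recv 29: drop; pos3(id85) recv 78: drop; pos4(id11) recv 85: fwd; pos5(id21) recv 11: drop; pos6(id56) recv 21: drop; pos7(id66) recv 56: drop; pos0(id59) recv 66: fwd
Round 2: pos2(id78) recv 59: drop; pos5(id21) recv 85: fwd; pos1(id29) recv 66: fwd
Round 3: pos6(id56) recv 85: fwd; pos2(id78) recv 66: drop
Round 4: pos7(id66) recv 85: fwd
Round 5: pos0(id59) recv 85: fwd
Round 6: pos1(id29) recv 85: fwd
Round 7: pos2(id78) recv 85: fwd
Round 8: pos3(id85) recv 85: ELECTED

Answer: 59,66,85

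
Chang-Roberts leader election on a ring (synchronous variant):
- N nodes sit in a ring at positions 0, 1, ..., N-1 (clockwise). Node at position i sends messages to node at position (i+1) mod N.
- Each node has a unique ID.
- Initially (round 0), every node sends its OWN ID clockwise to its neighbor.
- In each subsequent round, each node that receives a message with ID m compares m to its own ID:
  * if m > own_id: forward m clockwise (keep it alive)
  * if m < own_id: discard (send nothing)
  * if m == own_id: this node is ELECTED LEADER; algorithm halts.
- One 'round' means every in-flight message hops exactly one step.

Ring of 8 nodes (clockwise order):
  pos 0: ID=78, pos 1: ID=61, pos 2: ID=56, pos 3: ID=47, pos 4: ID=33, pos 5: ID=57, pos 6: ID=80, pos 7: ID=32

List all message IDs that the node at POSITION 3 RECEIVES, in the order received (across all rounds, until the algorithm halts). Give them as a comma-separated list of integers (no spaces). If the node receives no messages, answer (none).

Answer: 56,61,78,80

Derivation:
Round 1: pos1(id61) recv 78: fwd; pos2(id56) recv 61: fwd; pos3(id47) recv 56: fwd; pos4(id33) recv 47: fwd; pos5(id57) recv 33: drop; pos6(id80) recv 57: drop; pos7(id32) recv 80: fwd; pos0(id78) recv 32: drop
Round 2: pos2(id56) recv 78: fwd; pos3(id47) recv 61: fwd; pos4(id33) recv 56: fwd; pos5(id57) recv 47: drop; pos0(id78) recv 80: fwd
Round 3: pos3(id47) recv 78: fwd; pos4(id33) recv 61: fwd; pos5(id57) recv 56: drop; pos1(id61) recv 80: fwd
Round 4: pos4(id33) recv 78: fwd; pos5(id57) recv 61: fwd; pos2(id56) recv 80: fwd
Round 5: pos5(id57) recv 78: fwd; pos6(id80) recv 61: drop; pos3(id47) recv 80: fwd
Round 6: pos6(id80) recv 78: drop; pos4(id33) recv 80: fwd
Round 7: pos5(id57) recv 80: fwd
Round 8: pos6(id80) recv 80: ELECTED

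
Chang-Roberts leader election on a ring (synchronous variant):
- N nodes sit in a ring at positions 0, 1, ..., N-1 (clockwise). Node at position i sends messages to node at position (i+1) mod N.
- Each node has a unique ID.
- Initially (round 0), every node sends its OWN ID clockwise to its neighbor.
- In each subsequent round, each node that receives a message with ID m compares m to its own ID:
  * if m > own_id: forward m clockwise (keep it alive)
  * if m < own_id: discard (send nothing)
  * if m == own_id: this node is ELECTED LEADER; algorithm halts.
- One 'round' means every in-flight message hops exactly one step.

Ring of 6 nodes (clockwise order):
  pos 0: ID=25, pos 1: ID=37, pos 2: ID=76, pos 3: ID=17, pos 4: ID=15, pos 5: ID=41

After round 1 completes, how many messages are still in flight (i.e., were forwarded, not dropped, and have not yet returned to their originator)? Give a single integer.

Answer: 3

Derivation:
Round 1: pos1(id37) recv 25: drop; pos2(id76) recv 37: drop; pos3(id17) recv 76: fwd; pos4(id15) recv 17: fwd; pos5(id41) recv 15: drop; pos0(id25) recv 41: fwd
After round 1: 3 messages still in flight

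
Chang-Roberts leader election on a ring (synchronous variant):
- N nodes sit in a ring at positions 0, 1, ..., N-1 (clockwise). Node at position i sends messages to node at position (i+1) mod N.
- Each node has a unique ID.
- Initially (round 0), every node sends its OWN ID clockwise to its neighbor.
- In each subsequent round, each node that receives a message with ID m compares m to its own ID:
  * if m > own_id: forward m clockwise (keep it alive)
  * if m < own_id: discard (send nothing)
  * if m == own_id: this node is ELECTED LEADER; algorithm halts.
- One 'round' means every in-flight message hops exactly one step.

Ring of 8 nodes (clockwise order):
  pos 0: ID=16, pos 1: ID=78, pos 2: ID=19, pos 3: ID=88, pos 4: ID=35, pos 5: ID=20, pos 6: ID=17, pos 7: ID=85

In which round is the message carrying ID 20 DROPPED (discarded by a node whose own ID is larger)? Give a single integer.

Answer: 2

Derivation:
Round 1: pos1(id78) recv 16: drop; pos2(id19) recv 78: fwd; pos3(id88) recv 19: drop; pos4(id35) recv 88: fwd; pos5(id20) recv 35: fwd; pos6(id17) recv 20: fwd; pos7(id85) recv 17: drop; pos0(id16) recv 85: fwd
Round 2: pos3(id88) recv 78: drop; pos5(id20) recv 88: fwd; pos6(id17) recv 35: fwd; pos7(id85) recv 20: drop; pos1(id78) recv 85: fwd
Round 3: pos6(id17) recv 88: fwd; pos7(id85) recv 35: drop; pos2(id19) recv 85: fwd
Round 4: pos7(id85) recv 88: fwd; pos3(id88) recv 85: drop
Round 5: pos0(id16) recv 88: fwd
Round 6: pos1(id78) recv 88: fwd
Round 7: pos2(id19) recv 88: fwd
Round 8: pos3(id88) recv 88: ELECTED
Message ID 20 originates at pos 5; dropped at pos 7 in round 2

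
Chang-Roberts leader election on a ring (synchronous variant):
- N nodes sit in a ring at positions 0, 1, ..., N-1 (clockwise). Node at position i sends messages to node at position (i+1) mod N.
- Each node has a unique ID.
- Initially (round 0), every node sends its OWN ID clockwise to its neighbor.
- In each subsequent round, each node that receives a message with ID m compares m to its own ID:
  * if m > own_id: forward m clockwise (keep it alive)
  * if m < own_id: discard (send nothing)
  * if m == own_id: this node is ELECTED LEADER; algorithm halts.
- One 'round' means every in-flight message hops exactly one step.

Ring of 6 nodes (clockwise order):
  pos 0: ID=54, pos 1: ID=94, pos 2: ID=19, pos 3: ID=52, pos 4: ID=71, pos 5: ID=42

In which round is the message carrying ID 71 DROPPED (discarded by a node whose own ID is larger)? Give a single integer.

Answer: 3

Derivation:
Round 1: pos1(id94) recv 54: drop; pos2(id19) recv 94: fwd; pos3(id52) recv 19: drop; pos4(id71) recv 52: drop; pos5(id42) recv 71: fwd; pos0(id54) recv 42: drop
Round 2: pos3(id52) recv 94: fwd; pos0(id54) recv 71: fwd
Round 3: pos4(id71) recv 94: fwd; pos1(id94) recv 71: drop
Round 4: pos5(id42) recv 94: fwd
Round 5: pos0(id54) recv 94: fwd
Round 6: pos1(id94) recv 94: ELECTED
Message ID 71 originates at pos 4; dropped at pos 1 in round 3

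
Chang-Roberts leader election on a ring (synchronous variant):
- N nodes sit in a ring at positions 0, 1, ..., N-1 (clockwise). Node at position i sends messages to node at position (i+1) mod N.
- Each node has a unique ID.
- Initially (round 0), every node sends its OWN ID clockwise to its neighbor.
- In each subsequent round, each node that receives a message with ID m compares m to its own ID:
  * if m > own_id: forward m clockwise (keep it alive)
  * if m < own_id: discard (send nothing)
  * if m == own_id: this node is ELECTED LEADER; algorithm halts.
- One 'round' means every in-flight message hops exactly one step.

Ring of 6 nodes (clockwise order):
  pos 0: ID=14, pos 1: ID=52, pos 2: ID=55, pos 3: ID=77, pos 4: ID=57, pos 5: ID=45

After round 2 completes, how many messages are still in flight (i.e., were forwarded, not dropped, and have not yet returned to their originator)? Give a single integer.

Round 1: pos1(id52) recv 14: drop; pos2(id55) recv 52: drop; pos3(id77) recv 55: drop; pos4(id57) recv 77: fwd; pos5(id45) recv 57: fwd; pos0(id14) recv 45: fwd
Round 2: pos5(id45) recv 77: fwd; pos0(id14) recv 57: fwd; pos1(id52) recv 45: drop
After round 2: 2 messages still in flight

Answer: 2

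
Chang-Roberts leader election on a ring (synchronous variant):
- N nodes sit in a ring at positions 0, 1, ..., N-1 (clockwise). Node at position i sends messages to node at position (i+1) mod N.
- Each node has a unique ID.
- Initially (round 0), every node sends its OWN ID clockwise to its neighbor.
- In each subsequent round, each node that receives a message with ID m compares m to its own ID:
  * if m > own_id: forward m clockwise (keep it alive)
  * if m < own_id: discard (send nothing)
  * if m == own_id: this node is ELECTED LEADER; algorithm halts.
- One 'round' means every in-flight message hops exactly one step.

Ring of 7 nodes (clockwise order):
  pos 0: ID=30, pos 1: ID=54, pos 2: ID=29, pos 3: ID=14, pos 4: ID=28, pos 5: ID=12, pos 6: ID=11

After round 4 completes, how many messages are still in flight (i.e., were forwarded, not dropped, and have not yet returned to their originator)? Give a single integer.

Round 1: pos1(id54) recv 30: drop; pos2(id29) recv 54: fwd; pos3(id14) recv 29: fwd; pos4(id28) recv 14: drop; pos5(id12) recv 28: fwd; pos6(id11) recv 12: fwd; pos0(id30) recv 11: drop
Round 2: pos3(id14) recv 54: fwd; pos4(id28) recv 29: fwd; pos6(id11) recv 28: fwd; pos0(id30) recv 12: drop
Round 3: pos4(id28) recv 54: fwd; pos5(id12) recv 29: fwd; pos0(id30) recv 28: drop
Round 4: pos5(id12) recv 54: fwd; pos6(id11) recv 29: fwd
After round 4: 2 messages still in flight

Answer: 2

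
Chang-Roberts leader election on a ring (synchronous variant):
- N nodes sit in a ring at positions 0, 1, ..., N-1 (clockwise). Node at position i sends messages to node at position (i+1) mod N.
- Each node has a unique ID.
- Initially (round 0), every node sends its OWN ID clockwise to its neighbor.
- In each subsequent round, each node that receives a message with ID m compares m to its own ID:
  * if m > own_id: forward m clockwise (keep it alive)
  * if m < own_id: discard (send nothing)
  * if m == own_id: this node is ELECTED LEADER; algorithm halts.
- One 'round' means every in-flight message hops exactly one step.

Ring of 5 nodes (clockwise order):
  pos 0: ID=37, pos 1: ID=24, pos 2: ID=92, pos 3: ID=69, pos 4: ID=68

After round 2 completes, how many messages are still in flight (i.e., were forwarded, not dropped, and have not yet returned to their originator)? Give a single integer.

Round 1: pos1(id24) recv 37: fwd; pos2(id92) recv 24: drop; pos3(id69) recv 92: fwd; pos4(id68) recv 69: fwd; pos0(id37) recv 68: fwd
Round 2: pos2(id92) recv 37: drop; pos4(id68) recv 92: fwd; pos0(id37) recv 69: fwd; pos1(id24) recv 68: fwd
After round 2: 3 messages still in flight

Answer: 3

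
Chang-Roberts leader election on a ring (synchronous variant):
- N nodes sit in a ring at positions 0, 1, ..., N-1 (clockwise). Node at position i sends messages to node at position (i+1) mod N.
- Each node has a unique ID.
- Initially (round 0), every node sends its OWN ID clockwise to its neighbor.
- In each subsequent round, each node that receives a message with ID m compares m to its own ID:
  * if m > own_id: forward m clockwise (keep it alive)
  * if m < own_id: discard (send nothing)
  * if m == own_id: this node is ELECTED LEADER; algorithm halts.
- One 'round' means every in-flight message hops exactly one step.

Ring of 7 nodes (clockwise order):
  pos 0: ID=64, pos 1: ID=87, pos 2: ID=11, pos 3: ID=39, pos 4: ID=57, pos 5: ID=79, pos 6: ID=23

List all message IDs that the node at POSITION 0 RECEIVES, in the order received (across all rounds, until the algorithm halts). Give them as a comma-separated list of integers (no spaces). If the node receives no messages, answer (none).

Answer: 23,79,87

Derivation:
Round 1: pos1(id87) recv 64: drop; pos2(id11) recv 87: fwd; pos3(id39) recv 11: drop; pos4(id57) recv 39: drop; pos5(id79) recv 57: drop; pos6(id23) recv 79: fwd; pos0(id64) recv 23: drop
Round 2: pos3(id39) recv 87: fwd; pos0(id64) recv 79: fwd
Round 3: pos4(id57) recv 87: fwd; pos1(id87) recv 79: drop
Round 4: pos5(id79) recv 87: fwd
Round 5: pos6(id23) recv 87: fwd
Round 6: pos0(id64) recv 87: fwd
Round 7: pos1(id87) recv 87: ELECTED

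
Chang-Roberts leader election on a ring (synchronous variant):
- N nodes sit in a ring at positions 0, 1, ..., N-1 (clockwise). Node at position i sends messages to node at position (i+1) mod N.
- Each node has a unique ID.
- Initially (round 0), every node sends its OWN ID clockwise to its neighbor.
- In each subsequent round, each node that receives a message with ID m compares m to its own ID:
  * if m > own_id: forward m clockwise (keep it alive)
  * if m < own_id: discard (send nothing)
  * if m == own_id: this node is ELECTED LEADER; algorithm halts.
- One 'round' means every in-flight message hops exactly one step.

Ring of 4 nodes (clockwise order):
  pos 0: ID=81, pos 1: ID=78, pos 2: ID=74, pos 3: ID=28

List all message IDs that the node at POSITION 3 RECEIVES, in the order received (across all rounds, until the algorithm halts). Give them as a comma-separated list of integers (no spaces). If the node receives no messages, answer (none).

Round 1: pos1(id78) recv 81: fwd; pos2(id74) recv 78: fwd; pos3(id28) recv 74: fwd; pos0(id81) recv 28: drop
Round 2: pos2(id74) recv 81: fwd; pos3(id28) recv 78: fwd; pos0(id81) recv 74: drop
Round 3: pos3(id28) recv 81: fwd; pos0(id81) recv 78: drop
Round 4: pos0(id81) recv 81: ELECTED

Answer: 74,78,81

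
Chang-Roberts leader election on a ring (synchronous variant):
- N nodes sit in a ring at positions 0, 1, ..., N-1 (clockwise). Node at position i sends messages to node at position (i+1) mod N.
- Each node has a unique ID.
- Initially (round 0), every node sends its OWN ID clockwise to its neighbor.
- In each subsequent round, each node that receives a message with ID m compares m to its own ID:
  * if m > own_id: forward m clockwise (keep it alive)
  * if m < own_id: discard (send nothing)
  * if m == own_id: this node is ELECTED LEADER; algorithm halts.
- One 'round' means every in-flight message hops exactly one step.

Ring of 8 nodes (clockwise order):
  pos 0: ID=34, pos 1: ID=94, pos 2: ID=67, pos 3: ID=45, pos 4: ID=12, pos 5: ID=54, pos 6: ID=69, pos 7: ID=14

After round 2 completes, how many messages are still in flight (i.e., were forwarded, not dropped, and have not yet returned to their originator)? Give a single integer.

Round 1: pos1(id94) recv 34: drop; pos2(id67) recv 94: fwd; pos3(id45) recv 67: fwd; pos4(id12) recv 45: fwd; pos5(id54) recv 12: drop; pos6(id69) recv 54: drop; pos7(id14) recv 69: fwd; pos0(id34) recv 14: drop
Round 2: pos3(id45) recv 94: fwd; pos4(id12) recv 67: fwd; pos5(id54) recv 45: drop; pos0(id34) recv 69: fwd
After round 2: 3 messages still in flight

Answer: 3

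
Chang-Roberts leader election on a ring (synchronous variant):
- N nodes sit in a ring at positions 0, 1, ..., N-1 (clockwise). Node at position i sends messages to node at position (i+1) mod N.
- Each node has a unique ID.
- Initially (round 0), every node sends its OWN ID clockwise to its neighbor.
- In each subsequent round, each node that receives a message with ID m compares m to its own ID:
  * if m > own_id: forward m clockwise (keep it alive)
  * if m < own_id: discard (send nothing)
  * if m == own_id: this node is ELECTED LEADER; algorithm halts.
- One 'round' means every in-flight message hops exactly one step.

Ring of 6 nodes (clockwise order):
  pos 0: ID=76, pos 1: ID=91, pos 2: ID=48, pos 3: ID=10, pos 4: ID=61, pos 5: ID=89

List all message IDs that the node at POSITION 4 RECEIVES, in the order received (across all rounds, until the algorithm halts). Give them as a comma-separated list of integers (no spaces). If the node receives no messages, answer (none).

Answer: 10,48,91

Derivation:
Round 1: pos1(id91) recv 76: drop; pos2(id48) recv 91: fwd; pos3(id10) recv 48: fwd; pos4(id61) recv 10: drop; pos5(id89) recv 61: drop; pos0(id76) recv 89: fwd
Round 2: pos3(id10) recv 91: fwd; pos4(id61) recv 48: drop; pos1(id91) recv 89: drop
Round 3: pos4(id61) recv 91: fwd
Round 4: pos5(id89) recv 91: fwd
Round 5: pos0(id76) recv 91: fwd
Round 6: pos1(id91) recv 91: ELECTED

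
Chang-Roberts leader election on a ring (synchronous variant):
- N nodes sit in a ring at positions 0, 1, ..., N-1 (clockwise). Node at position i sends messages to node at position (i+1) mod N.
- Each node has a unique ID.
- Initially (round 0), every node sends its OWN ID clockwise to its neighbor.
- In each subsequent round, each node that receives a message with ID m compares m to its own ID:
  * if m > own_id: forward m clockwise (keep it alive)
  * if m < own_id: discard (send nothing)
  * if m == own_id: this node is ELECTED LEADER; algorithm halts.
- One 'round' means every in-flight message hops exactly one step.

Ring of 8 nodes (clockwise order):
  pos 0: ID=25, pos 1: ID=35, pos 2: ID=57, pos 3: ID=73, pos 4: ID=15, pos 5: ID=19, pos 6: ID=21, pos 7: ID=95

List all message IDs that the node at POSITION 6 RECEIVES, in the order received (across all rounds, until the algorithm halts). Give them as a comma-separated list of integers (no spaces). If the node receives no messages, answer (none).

Answer: 19,73,95

Derivation:
Round 1: pos1(id35) recv 25: drop; pos2(id57) recv 35: drop; pos3(id73) recv 57: drop; pos4(id15) recv 73: fwd; pos5(id19) recv 15: drop; pos6(id21) recv 19: drop; pos7(id95) recv 21: drop; pos0(id25) recv 95: fwd
Round 2: pos5(id19) recv 73: fwd; pos1(id35) recv 95: fwd
Round 3: pos6(id21) recv 73: fwd; pos2(id57) recv 95: fwd
Round 4: pos7(id95) recv 73: drop; pos3(id73) recv 95: fwd
Round 5: pos4(id15) recv 95: fwd
Round 6: pos5(id19) recv 95: fwd
Round 7: pos6(id21) recv 95: fwd
Round 8: pos7(id95) recv 95: ELECTED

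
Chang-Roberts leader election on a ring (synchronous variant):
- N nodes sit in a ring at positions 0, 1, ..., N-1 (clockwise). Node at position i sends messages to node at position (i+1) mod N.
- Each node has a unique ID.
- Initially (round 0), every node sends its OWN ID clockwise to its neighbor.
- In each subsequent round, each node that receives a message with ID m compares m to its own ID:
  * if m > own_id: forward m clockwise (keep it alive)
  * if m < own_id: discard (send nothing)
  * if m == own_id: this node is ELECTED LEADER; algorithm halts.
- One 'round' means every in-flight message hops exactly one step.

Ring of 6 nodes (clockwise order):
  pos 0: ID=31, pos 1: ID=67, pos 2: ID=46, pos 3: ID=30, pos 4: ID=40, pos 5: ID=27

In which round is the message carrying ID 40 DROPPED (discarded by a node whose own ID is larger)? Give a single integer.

Answer: 3

Derivation:
Round 1: pos1(id67) recv 31: drop; pos2(id46) recv 67: fwd; pos3(id30) recv 46: fwd; pos4(id40) recv 30: drop; pos5(id27) recv 40: fwd; pos0(id31) recv 27: drop
Round 2: pos3(id30) recv 67: fwd; pos4(id40) recv 46: fwd; pos0(id31) recv 40: fwd
Round 3: pos4(id40) recv 67: fwd; pos5(id27) recv 46: fwd; pos1(id67) recv 40: drop
Round 4: pos5(id27) recv 67: fwd; pos0(id31) recv 46: fwd
Round 5: pos0(id31) recv 67: fwd; pos1(id67) recv 46: drop
Round 6: pos1(id67) recv 67: ELECTED
Message ID 40 originates at pos 4; dropped at pos 1 in round 3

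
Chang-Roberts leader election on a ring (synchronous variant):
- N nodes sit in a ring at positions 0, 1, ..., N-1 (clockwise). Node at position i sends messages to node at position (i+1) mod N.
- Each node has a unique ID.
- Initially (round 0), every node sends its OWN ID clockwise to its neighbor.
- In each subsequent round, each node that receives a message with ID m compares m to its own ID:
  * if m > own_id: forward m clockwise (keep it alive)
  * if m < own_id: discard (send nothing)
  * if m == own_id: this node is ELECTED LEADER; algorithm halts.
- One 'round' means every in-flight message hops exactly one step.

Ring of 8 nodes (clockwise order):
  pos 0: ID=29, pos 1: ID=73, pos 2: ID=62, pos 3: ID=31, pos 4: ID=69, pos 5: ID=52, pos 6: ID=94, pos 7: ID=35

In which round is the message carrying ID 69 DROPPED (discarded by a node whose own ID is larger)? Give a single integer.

Answer: 2

Derivation:
Round 1: pos1(id73) recv 29: drop; pos2(id62) recv 73: fwd; pos3(id31) recv 62: fwd; pos4(id69) recv 31: drop; pos5(id52) recv 69: fwd; pos6(id94) recv 52: drop; pos7(id35) recv 94: fwd; pos0(id29) recv 35: fwd
Round 2: pos3(id31) recv 73: fwd; pos4(id69) recv 62: drop; pos6(id94) recv 69: drop; pos0(id29) recv 94: fwd; pos1(id73) recv 35: drop
Round 3: pos4(id69) recv 73: fwd; pos1(id73) recv 94: fwd
Round 4: pos5(id52) recv 73: fwd; pos2(id62) recv 94: fwd
Round 5: pos6(id94) recv 73: drop; pos3(id31) recv 94: fwd
Round 6: pos4(id69) recv 94: fwd
Round 7: pos5(id52) recv 94: fwd
Round 8: pos6(id94) recv 94: ELECTED
Message ID 69 originates at pos 4; dropped at pos 6 in round 2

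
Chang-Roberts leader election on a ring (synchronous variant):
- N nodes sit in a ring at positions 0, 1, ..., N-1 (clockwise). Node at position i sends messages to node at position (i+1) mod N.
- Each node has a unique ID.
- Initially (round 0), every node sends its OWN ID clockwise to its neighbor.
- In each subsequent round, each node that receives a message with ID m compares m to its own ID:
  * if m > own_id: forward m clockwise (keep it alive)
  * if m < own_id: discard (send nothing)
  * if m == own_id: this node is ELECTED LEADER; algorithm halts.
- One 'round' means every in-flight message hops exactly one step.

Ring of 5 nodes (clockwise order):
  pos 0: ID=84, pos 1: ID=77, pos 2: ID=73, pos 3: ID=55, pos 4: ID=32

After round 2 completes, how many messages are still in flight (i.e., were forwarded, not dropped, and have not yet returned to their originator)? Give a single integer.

Round 1: pos1(id77) recv 84: fwd; pos2(id73) recv 77: fwd; pos3(id55) recv 73: fwd; pos4(id32) recv 55: fwd; pos0(id84) recv 32: drop
Round 2: pos2(id73) recv 84: fwd; pos3(id55) recv 77: fwd; pos4(id32) recv 73: fwd; pos0(id84) recv 55: drop
After round 2: 3 messages still in flight

Answer: 3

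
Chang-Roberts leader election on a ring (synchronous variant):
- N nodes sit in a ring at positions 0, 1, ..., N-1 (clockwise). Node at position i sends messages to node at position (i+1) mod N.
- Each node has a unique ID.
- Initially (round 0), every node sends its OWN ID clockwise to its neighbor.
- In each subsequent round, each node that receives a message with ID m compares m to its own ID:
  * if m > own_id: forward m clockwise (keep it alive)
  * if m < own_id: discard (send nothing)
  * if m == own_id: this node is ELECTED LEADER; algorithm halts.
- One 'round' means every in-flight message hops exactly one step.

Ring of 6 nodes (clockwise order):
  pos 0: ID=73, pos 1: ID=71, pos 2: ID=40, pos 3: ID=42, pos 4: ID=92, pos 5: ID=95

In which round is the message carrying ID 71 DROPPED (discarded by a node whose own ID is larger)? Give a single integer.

Answer: 3

Derivation:
Round 1: pos1(id71) recv 73: fwd; pos2(id40) recv 71: fwd; pos3(id42) recv 40: drop; pos4(id92) recv 42: drop; pos5(id95) recv 92: drop; pos0(id73) recv 95: fwd
Round 2: pos2(id40) recv 73: fwd; pos3(id42) recv 71: fwd; pos1(id71) recv 95: fwd
Round 3: pos3(id42) recv 73: fwd; pos4(id92) recv 71: drop; pos2(id40) recv 95: fwd
Round 4: pos4(id92) recv 73: drop; pos3(id42) recv 95: fwd
Round 5: pos4(id92) recv 95: fwd
Round 6: pos5(id95) recv 95: ELECTED
Message ID 71 originates at pos 1; dropped at pos 4 in round 3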